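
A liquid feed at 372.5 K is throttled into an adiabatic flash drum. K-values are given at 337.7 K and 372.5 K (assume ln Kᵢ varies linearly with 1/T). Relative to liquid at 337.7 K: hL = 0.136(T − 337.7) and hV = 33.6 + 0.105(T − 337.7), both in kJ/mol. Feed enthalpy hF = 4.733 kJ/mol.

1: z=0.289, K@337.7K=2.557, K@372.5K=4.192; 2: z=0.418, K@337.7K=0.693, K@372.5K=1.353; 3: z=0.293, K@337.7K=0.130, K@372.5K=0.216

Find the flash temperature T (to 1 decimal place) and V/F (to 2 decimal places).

T = 340.7 K, V/F = 0.13

Adiabatic flash: solve Rachford–Rice at each trial T, then check hF = ψ·hV(T) + (1−ψ)·hL(T).
  T = 337.7 K: K = (2.557, 0.693, 0.130), RR gives ψ = 0.074, H_out = 2.476 kJ/mol
  T = 372.5 K: K = (4.192, 1.353, 0.216), RR gives ψ = 0.604, H_out = 24.387 kJ/mol
  T = 355.1 K: K = (3.314, 0.984, 0.170), RR gives ψ = 0.373, H_out = 14.694 kJ/mol
  T = 346.4 K: K = (2.920, 0.830, 0.149), RR gives ψ = 0.231, H_out = 8.880 kJ/mol
  T = 342.0 K: K = (2.733, 0.758, 0.139), RR gives ψ = 0.154, H_out = 5.724 kJ/mol
  T = 339.9 K: K = (2.646, 0.726, 0.135), RR gives ψ = 0.115, H_out = 4.160 kJ/mol
Linear interpolation between T = 339.9 (H_out = 4.160) and T = 342.0 (H_out = 5.724) on hF = 4.733 gives T ≈ 340.7 K, at which ψ = 0.13.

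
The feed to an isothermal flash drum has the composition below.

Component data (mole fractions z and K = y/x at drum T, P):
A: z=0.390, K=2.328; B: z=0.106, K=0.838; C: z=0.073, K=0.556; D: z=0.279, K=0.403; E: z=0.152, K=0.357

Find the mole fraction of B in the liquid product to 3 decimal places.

x_B = 0.111

Material balance + equilibrium reduce to Σ zᵢ(Kᵢ−1)/(1+ψ(Kᵢ−1)) = 0.
g(0) = ΣzᵢKᵢ − 1 = 0.204 and g(1) = 1 − Σzᵢ/Kᵢ = -0.543, so a root lies in (0, 1).
Newton–Raphson from ψ = 0.6:
  ψ = 0.600: g = -0.1936, g' = -0.651 → ψ = 0.303
  ψ = 0.303: g = -0.0107, g' = -0.617 → ψ = 0.285
Converged at ψ = 0.285.
Compositions from xᵢ = zᵢ/(1+ψ(Kᵢ−1)), yᵢ = Kᵢxᵢ:
  A: x = 0.283, y = 0.658
  B: x = 0.111, y = 0.093
  C: x = 0.084, y = 0.046
  D: x = 0.336, y = 0.136
  E: x = 0.186, y = 0.066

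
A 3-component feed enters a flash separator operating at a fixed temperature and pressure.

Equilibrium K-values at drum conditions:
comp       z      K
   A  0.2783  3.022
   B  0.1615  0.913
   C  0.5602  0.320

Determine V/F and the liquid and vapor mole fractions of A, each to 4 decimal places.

Iterate (Newton) starting at V/F = 0.5:
  V/F = 0.5000: g = -0.31204, g' = -0.8774 → V/F = 0.1443
  V/F = 0.1443: g = -0.00103, g' = -1.0015 → V/F = 0.1433
Converged at V/F = 0.1433.
Compositions from xᵢ = zᵢ/(1+V/F(Kᵢ−1)), yᵢ = Kᵢxᵢ:
  A: x = 0.2158, y = 0.6521
  B: x = 0.1635, y = 0.1493
  C: x = 0.6207, y = 0.1986

V/F = 0.1433, x_A = 0.2158, y_A = 0.6521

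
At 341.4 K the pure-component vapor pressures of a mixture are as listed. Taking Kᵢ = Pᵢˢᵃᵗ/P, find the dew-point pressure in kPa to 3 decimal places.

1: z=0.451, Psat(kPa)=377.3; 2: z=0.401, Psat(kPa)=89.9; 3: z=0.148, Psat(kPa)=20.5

At the dew point ψ → 1, so Σzᵢ/Kᵢ = 1 with Kᵢ = Pᵢˢᵃᵗ/P ⇒ 1/P = Σzᵢ/Pᵢˢᵃᵗ.
1/P = 0.451/377.3 + 0.401/89.9 + 0.148/20.5 = 0.012875 ⇒ P = 77.668 kPa

Pdew = 77.668 kPa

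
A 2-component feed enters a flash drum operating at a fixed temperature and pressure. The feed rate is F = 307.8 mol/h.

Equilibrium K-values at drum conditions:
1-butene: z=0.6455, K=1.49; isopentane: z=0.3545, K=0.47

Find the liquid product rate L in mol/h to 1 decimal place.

Rachford–Rice: g(ψ) = Σ zᵢ(Kᵢ−1)/(1+ψ(Kᵢ−1)) = 0.
Feasibility: ΣzᵢKᵢ = 1.1284, Σzᵢ/Kᵢ = 1.1875 — both > 1, two phases present.
Newton–Raphson from ψ = 0.38:
  ψ = 0.3800: g = 0.03138, g' = -0.2663 → ψ = 0.4978
  ψ = 0.4978: g = -0.00096, g' = -0.2839 → ψ = 0.4945
Converged at ψ = 0.4945.
Then V = ψ·F = 0.4945·307.8 = 152.2 mol/h and L = F − V = 155.6 mol/h.

L = 155.6 mol/h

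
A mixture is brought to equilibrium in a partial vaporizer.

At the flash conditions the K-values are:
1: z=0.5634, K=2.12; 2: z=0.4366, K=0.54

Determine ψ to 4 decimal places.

Binary case is linear: z₁(K₁−1)(1+ψ(K₂−1)) + z₂(K₂−1)(1+ψ(K₁−1)) = 0
⇒ ψ = [z₁(K₁−1)+z₂(K₂−1)] / [−(K₁−1)(K₂−1)] = 0.43017/0.51520 = 0.8350

ψ = 0.8350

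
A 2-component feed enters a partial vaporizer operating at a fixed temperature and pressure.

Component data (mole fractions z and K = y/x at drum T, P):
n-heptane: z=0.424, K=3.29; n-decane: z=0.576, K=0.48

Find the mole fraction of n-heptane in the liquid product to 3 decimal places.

Let ψ = V/F and solve Σ zᵢ(Kᵢ−1)/(1+ψ(Kᵢ−1)) = 0.
g(0) = ΣzᵢKᵢ − 1 = 0.671 and g(1) = 1 − Σzᵢ/Kᵢ = -0.329, so a root lies in (0, 1).
Binary case is linear: z₁(K₁−1)(1+ψ(K₂−1)) + z₂(K₂−1)(1+ψ(K₁−1)) = 0
⇒ ψ = [z₁(K₁−1)+z₂(K₂−1)] / [−(K₁−1)(K₂−1)] = 0.6714/1.1908 = 0.564
Compositions from xᵢ = zᵢ/(1+ψ(Kᵢ−1)), yᵢ = Kᵢxᵢ:
  n-heptane: x = 0.185, y = 0.609
  n-decane: x = 0.815, y = 0.391

x_n-heptane = 0.185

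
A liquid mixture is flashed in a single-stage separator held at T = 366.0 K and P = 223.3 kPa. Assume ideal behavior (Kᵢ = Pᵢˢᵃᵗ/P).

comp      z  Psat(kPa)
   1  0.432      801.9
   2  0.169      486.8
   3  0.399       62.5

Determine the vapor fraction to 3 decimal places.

Raoult's law: Kᵢ = Pᵢˢᵃᵗ/P = Pᵢˢᵃᵗ/223.3.
  K_1 = 801.9/223.3 = 3.59113, K_2 = 486.8/223.3 = 2.18003, K_3 = 62.5/223.3 = 0.27989
Material balance + equilibrium reduce to Σ zᵢ(Kᵢ−1)/(1+ψ(Kᵢ−1)) = 0.
Check two-phase: ΣzᵢKᵢ = 2.031 > 1 and Σzᵢ/Kᵢ = 1.623 > 1, so g(0) = 1.031 > 0 and g(1) = -0.623 < 0.
Iterate (Newton) starting at ψ = 0.64:
  ψ = 0.640: g = 0.0018, g' = -1.199 → ψ = 0.641
Converged at ψ = 0.641.

ψ = 0.641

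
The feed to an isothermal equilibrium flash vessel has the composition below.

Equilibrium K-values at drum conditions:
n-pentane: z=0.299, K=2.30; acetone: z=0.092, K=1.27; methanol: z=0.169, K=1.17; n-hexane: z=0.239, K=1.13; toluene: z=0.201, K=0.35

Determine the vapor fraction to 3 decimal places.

Rachford–Rice: g(ψ) = Σ zᵢ(Kᵢ−1)/(1+ψ(Kᵢ−1)) = 0.
g(0) = ΣzᵢKᵢ − 1 = 0.343 and g(1) = 1 − Σzᵢ/Kᵢ = -0.133, so a root lies in (0, 1).
Newton iteration, ψ⁰ = 0.65:
  ψ = 0.650: g = 0.0601, g' = -0.415 → ψ = 0.795
  ψ = 0.795: g = -0.0051, g' = -0.497 → ψ = 0.784
Converged at ψ = 0.784.

ψ = 0.784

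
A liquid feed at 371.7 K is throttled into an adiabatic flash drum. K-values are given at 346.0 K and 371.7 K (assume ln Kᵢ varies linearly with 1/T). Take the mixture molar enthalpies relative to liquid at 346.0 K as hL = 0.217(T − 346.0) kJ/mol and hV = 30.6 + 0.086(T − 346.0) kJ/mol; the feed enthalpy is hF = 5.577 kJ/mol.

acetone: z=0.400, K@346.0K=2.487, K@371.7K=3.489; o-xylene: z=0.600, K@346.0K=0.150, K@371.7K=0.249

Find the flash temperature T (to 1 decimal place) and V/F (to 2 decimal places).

T = 352.8 K, V/F = 0.14

Adiabatic flash: solve Rachford–Rice at each trial T, then check hF = ψ·hV(T) + (1−ψ)·hL(T).
  T = 346.0 K: K = (2.487, 0.150), RR gives ψ = 0.067, H_out = 2.053 kJ/mol
  T = 371.7 K: K = (3.489, 0.249), RR gives ψ = 0.292, H_out = 13.517 kJ/mol
  T = 358.9 K: K = (2.966, 0.195), RR gives ψ = 0.192, H_out = 8.343 kJ/mol
  T = 352.4 K: K = (2.718, 0.171), RR gives ψ = 0.134, H_out = 5.363 kJ/mol
  T = 355.6 K: K = (2.838, 0.183), RR gives ψ = 0.163, H_out = 6.870 kJ/mol
  T = 354.0 K: K = (2.778, 0.177), RR gives ψ = 0.149, H_out = 6.127 kJ/mol
Linear interpolation between T = 352.4 (H_out = 5.363) and T = 354.0 (H_out = 6.127) on hF = 5.577 gives T ≈ 352.8 K, at which ψ = 0.14.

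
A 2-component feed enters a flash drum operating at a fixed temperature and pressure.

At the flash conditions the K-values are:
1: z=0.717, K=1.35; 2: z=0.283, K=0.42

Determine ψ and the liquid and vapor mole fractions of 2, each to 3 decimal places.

Binary case is linear: z₁(K₁−1)(1+ψ(K₂−1)) + z₂(K₂−1)(1+ψ(K₁−1)) = 0
⇒ ψ = [z₁(K₁−1)+z₂(K₂−1)] / [−(K₁−1)(K₂−1)] = 0.0868/0.2030 = 0.428
Compositions from xᵢ = zᵢ/(1+ψ(Kᵢ−1)), yᵢ = Kᵢxᵢ:
  1: x = 0.624, y = 0.842
  2: x = 0.376, y = 0.158

ψ = 0.428, x_2 = 0.376, y_2 = 0.158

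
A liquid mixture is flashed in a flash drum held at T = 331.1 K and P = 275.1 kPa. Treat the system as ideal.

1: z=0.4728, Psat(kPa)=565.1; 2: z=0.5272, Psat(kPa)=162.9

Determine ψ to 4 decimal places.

Raoult's law: Kᵢ = Pᵢˢᵃᵗ/P = Pᵢˢᵃᵗ/275.1.
  K_1 = 565.1/275.1 = 2.054162, K_2 = 162.9/275.1 = 0.592148
Let ψ = V/F and solve Σ zᵢ(Kᵢ−1)/(1+ψ(Kᵢ−1)) = 0.
Check two-phase: ΣzᵢKᵢ = 1.2834 > 1 and Σzᵢ/Kᵢ = 1.1205 > 1, so g(0) = 0.2834 > 0 and g(1) = -0.1205 < 0.
Binary case is linear: z₁(K₁−1)(1+ψ(K₂−1)) + z₂(K₂−1)(1+ψ(K₁−1)) = 0
⇒ ψ = [z₁(K₁−1)+z₂(K₂−1)] / [−(K₁−1)(K₂−1)] = 0.28339/0.42994 = 0.6591

ψ = 0.6591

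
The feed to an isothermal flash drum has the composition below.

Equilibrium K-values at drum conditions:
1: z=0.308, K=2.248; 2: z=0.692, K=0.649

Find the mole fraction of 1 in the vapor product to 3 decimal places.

Rachford–Rice: g(β) = Σ zᵢ(Kᵢ−1)/(1+β(Kᵢ−1)) = 0.
Feasibility: ΣzᵢKᵢ = 1.141, Σzᵢ/Kᵢ = 1.203 — both > 1, two phases present.
Newton iteration, β⁰ = 0.5:
  β = 0.500: g = -0.0579, g' = -0.307 → β = 0.312
  β = 0.312: g = 0.0040, g' = -0.356 → β = 0.323
Converged at β = 0.323.
Compositions from xᵢ = zᵢ/(1+β(Kᵢ−1)), yᵢ = Kᵢxᵢ:
  1: x = 0.220, y = 0.493
  2: x = 0.780, y = 0.507

y_1 = 0.493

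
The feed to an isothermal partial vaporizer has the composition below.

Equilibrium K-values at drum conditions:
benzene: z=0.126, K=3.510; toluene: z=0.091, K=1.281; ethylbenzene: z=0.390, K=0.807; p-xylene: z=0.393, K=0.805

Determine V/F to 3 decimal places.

Material balance + equilibrium reduce to Σ zᵢ(Kᵢ−1)/(1+V/F(Kᵢ−1)) = 0.
Check two-phase: ΣzᵢKᵢ = 1.190 > 1 and Σzᵢ/Kᵢ = 1.078 > 1, so g(0) = 0.190 > 0 and g(1) = -0.078 < 0.
Iterate (Newton) starting at V/F = 0.49:
  V/F = 0.490: g = -0.0036, g' = -0.201 → V/F = 0.472
  V/F = 0.472: g = 0.0001, g' = -0.208 → V/F = 0.473
Converged at V/F = 0.473.

V/F = 0.473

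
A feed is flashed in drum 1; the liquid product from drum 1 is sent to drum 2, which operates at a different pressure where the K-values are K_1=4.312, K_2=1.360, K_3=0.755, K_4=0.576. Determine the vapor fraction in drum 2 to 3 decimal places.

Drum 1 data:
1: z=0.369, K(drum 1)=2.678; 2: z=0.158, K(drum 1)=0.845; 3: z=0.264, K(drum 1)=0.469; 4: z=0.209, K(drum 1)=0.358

V/F (drum 2) = 0.726

Drum 1:
Rachford–Rice: g(ψ₁) = Σ zᵢ(Kᵢ−1)/(1+ψ₁(Kᵢ−1)) = 0.
g(0) = ΣzᵢKᵢ − 1 = 0.320 and g(1) = 1 − Σzᵢ/Kᵢ = -0.471, so a root lies in (0, 1).
Newton iteration, ψ₁⁰ = 0.61:
  ψ₁ = 0.610: g = -0.1490, g' = -0.654 → ψ₁ = 0.382
  ψ₁ = 0.382: g = -0.0025, g' = -0.658 → ψ₁ = 0.378
Converged at ψ₁ = 0.378.
Drum-1 compositions:
  1: x = 0.226, y = 0.604
  2: x = 0.168, y = 0.142
  3: x = 0.330, y = 0.155
  4: x = 0.276, y = 0.099
Drum-2 feed = drum-1 liquid: z₂ = (0.2257, 0.1678, 0.3304, 0.2761).
Drum 2:
Material balance + equilibrium reduce to Σ zᵢ(Kᵢ−1)/(1+ψ₂(Kᵢ−1)) = 0.
g(0) = ΣzᵢKᵢ − 1 = 0.610 and g(1) = 1 − Σzᵢ/Kᵢ = -0.093, so a root lies in (0, 1).
Newton iteration, ψ₂⁰ = 0.47:
  ψ₂ = 0.470: g = 0.1064, g' = -0.497 → ψ₂ = 0.684
  ψ₂ = 0.684: g = 0.0153, g' = -0.373 → ψ₂ = 0.725
  ψ₂ = 0.725: g = 0.0003, g' = -0.360 → ψ₂ = 0.726
Converged at ψ₂ = 0.726.
  1: x = 0.066, y = 0.286
  2: x = 0.133, y = 0.181
  3: x = 0.402, y = 0.303
  4: x = 0.399, y = 0.230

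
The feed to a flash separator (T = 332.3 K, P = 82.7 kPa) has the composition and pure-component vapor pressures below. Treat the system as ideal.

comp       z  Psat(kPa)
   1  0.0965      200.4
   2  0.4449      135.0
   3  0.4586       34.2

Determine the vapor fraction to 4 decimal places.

ψ = 0.3140

Raoult's law: Kᵢ = Pᵢˢᵃᵗ/P = Pᵢˢᵃᵗ/82.7.
  K_1 = 200.4/82.7 = 2.423216, K_2 = 135.0/82.7 = 1.632406, K_3 = 34.2/82.7 = 0.413543
Rachford–Rice: g(ψ) = Σ zᵢ(Kᵢ−1)/(1+ψ(Kᵢ−1)) = 0.
Feasibility: ΣzᵢKᵢ = 1.1497, Σzᵢ/Kᵢ = 1.4213 — both > 1, two phases present.
Newton–Raphson from ψ = 0.5:
  ψ = 0.5000: g = -0.08653, g' = -0.4852 → ψ = 0.3217
  ψ = 0.3217: g = -0.00347, g' = -0.4544 → ψ = 0.3140
Converged at ψ = 0.3140.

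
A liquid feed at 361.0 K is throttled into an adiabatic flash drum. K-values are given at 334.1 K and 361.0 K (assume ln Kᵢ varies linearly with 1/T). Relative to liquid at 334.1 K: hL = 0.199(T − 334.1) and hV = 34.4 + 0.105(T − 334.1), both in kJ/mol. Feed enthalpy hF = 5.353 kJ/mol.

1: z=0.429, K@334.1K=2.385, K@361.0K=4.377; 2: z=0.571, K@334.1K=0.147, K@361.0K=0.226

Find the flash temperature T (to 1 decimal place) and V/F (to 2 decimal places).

T = 337.0 K, V/F = 0.14

Adiabatic flash: solve Rachford–Rice at each trial T, then check hF = ψ·hV(T) + (1−ψ)·hL(T).
  T = 334.1 K: K = (2.385, 0.147), RR gives ψ = 0.091, H_out = 3.119 kJ/mol
  T = 361.0 K: K = (4.377, 0.226), RR gives ψ = 0.385, H_out = 17.629 kJ/mol
  T = 347.6 K: K = (3.273, 0.184), RR gives ψ = 0.274, H_out = 11.780 kJ/mol
  T = 340.9 K: K = (2.806, 0.165), RR gives ψ = 0.198, H_out = 8.023 kJ/mol
  T = 337.5 K: K = (2.589, 0.156), RR gives ψ = 0.149, H_out = 5.749 kJ/mol
  T = 335.8 K: K = (2.485, 0.151), RR gives ψ = 0.121, H_out = 4.485 kJ/mol
Linear interpolation between T = 335.8 (H_out = 4.485) and T = 337.5 (H_out = 5.749) on hF = 5.353 gives T ≈ 337.0 K, at which ψ = 0.14.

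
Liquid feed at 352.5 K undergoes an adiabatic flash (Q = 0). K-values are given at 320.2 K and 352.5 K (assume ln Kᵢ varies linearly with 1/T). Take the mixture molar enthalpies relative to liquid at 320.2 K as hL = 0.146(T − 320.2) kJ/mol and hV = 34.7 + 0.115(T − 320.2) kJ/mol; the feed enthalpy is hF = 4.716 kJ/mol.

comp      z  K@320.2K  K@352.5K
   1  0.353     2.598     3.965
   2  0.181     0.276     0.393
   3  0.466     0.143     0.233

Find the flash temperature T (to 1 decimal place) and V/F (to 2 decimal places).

Adiabatic flash: solve Rachford–Rice at each trial T, then check hF = ψ·hV(T) + (1−ψ)·hL(T).
  T = 320.2 K: K = (2.598, 0.276, 0.143), RR gives ψ = 0.026, H_out = 0.891 kJ/mol
  T = 352.5 K: K = (3.965, 0.393, 0.233), RR gives ψ = 0.269, H_out = 13.794 kJ/mol
  T = 336.4 K: K = (3.244, 0.332, 0.185), RR gives ψ = 0.167, H_out = 8.089 kJ/mol
  T = 328.3 K: K = (2.911, 0.304, 0.163), RR gives ψ = 0.104, H_out = 4.758 kJ/mol
  T = 324.2 K: K = (2.750, 0.289, 0.153), RR gives ψ = 0.067, H_out = 2.884 kJ/mol
  T = 326.2 K: K = (2.828, 0.296, 0.158), RR gives ψ = 0.085, H_out = 3.817 kJ/mol
Linear interpolation between T = 326.2 (H_out = 3.817) and T = 328.3 (H_out = 4.758) on hF = 4.716 gives T ≈ 328.2 K, at which ψ = 0.10.

T = 328.2 K, V/F = 0.10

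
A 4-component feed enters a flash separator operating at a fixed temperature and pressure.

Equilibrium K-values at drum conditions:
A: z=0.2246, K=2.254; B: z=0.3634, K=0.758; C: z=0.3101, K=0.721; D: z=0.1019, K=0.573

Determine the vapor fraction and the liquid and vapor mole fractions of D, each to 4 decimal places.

Let ψ = V/F and solve Σ zᵢ(Kᵢ−1)/(1+ψ(Kᵢ−1)) = 0.
Check two-phase: ΣzᵢKᵢ = 1.0637 > 1 and Σzᵢ/Kᵢ = 1.1870 > 1, so g(0) = 0.0637 > 0 and g(1) = -0.1870 < 0.
Newton iteration, ψ⁰ = 0.52:
  ψ = 0.5200: g = -0.08725, g' = -0.2210 → ψ = 0.1252
  ψ = 0.1252: g = 0.01714, g' = -0.3331 → ψ = 0.1766
  ψ = 0.1766: g = 0.00066, g' = -0.3084 → ψ = 0.1787
Converged at ψ = 0.1787.
Compositions from xᵢ = zᵢ/(1+ψ(Kᵢ−1)), yᵢ = Kᵢxᵢ:
  A: x = 0.1835, y = 0.4136
  B: x = 0.3798, y = 0.2879
  C: x = 0.3264, y = 0.2353
  D: x = 0.1103, y = 0.0632

ψ = 0.1787, x_D = 0.1103, y_D = 0.0632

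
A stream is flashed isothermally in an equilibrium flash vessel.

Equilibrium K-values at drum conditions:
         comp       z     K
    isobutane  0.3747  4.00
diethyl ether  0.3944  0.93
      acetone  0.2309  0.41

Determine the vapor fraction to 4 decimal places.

Iterate (Newton) starting at ψ = 0.45:
  ψ = 0.4500: g = 0.26436, g' = -0.7617 → ψ = 0.7971
  ψ = 0.7971: g = 0.04506, g' = -0.5818 → ψ = 0.8745
  ψ = 0.8745: g = -0.00064, g' = -0.6021 → ψ = 0.8735
Converged at ψ = 0.8735.

ψ = 0.8735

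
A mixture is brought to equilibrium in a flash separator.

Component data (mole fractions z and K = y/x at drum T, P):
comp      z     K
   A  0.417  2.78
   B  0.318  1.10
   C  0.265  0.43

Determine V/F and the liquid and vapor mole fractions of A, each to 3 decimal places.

Newton–Raphson from V/F = 0.5:
  V/F = 0.500: g = 0.2118, g' = -0.541 → V/F = 0.891
  V/F = 0.891: g = 0.0091, g' = -0.556 → V/F = 0.908
Converged at V/F = 0.908.
Compositions from xᵢ = zᵢ/(1+V/F(Kᵢ−1)), yᵢ = Kᵢxᵢ:
  A: x = 0.159, y = 0.443
  B: x = 0.292, y = 0.321
  C: x = 0.549, y = 0.236

V/F = 0.908, x_A = 0.159, y_A = 0.443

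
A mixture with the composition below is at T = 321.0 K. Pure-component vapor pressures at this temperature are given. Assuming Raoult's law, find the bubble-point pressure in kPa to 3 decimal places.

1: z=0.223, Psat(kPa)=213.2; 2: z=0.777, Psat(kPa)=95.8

At the bubble point ψ → 0, so ΣzᵢKᵢ = 1 with Kᵢ = Pᵢˢᵃᵗ/P ⇒ P = ΣzᵢPᵢˢᵃᵗ.
P = 0.223·213.2 + 0.777·95.8 = 121.980 kPa

Pbub = 121.980 kPa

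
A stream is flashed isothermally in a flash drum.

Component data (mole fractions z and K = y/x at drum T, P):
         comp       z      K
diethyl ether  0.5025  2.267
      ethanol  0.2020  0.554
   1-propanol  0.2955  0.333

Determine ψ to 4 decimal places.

ψ = 0.4669

Let ψ = V/F and solve Σ zᵢ(Kᵢ−1)/(1+ψ(Kᵢ−1)) = 0.
Check two-phase: ΣzᵢKᵢ = 1.3495 > 1 and Σzᵢ/Kᵢ = 1.4737 > 1, so g(0) = 0.3495 > 0 and g(1) = -0.4737 < 0.
Iterate (Newton) starting at ψ = 0.5:
  ψ = 0.5000: g = -0.02191, g' = -0.6648 → ψ = 0.4670
  ψ = 0.4670: g = -0.00009, g' = -0.6598 → ψ = 0.4669
Converged at ψ = 0.4669.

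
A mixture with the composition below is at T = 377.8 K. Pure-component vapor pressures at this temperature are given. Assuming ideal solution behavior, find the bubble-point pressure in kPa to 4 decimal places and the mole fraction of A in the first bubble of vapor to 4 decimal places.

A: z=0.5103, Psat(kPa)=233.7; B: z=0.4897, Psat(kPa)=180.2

At the bubble point ψ → 0, so ΣzᵢKᵢ = 1 with Kᵢ = Pᵢˢᵃᵗ/P ⇒ P = ΣzᵢPᵢˢᵃᵗ.
P = 0.5103·233.7 + 0.4897·180.2 = 207.5010 kPa
yᵢ = zᵢPᵢˢᵃᵗ/P ⇒ y_A = 0.5103·233.7/207.5010 = 0.5747

Pbub = 207.5010 kPa, y_A = 0.5747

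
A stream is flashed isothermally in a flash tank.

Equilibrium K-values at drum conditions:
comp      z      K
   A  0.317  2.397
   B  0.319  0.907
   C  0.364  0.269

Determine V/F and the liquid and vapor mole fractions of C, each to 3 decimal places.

V/F = 0.207, x_C = 0.429, y_C = 0.115

Iterate (Newton) starting at V/F = 0.68:
  V/F = 0.680: g = -0.3336, g' = -0.935 → V/F = 0.323
  V/F = 0.323: g = -0.0738, g' = -0.630 → V/F = 0.206
  V/F = 0.206: g = 0.0004, g' = -0.646 → V/F = 0.207
Converged at V/F = 0.207.
Compositions from xᵢ = zᵢ/(1+V/F(Kᵢ−1)), yᵢ = Kᵢxᵢ:
  A: x = 0.246, y = 0.590
  B: x = 0.325, y = 0.295
  C: x = 0.429, y = 0.115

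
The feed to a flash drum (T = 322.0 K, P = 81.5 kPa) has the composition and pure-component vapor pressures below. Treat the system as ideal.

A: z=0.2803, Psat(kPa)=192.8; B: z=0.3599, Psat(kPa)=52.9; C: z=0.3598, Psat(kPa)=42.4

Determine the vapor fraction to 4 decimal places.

ψ = 0.1468

Raoult's law: Kᵢ = Pᵢˢᵃᵗ/P = Pᵢˢᵃᵗ/81.5.
  K_A = 192.8/81.5 = 2.365644, K_B = 52.9/81.5 = 0.649080, K_C = 42.4/81.5 = 0.520245
Let ψ = V/F and solve Σ zᵢ(Kᵢ−1)/(1+ψ(Kᵢ−1)) = 0.
Feasibility: ΣzᵢKᵢ = 1.0839, Σzᵢ/Kᵢ = 1.3646 — both > 1, two phases present.
Iterate (Newton) starting at ψ = 0.5:
  ψ = 0.5000: g = -0.15279, g' = -0.3931 → ψ = 0.1113
  ψ = 0.1113: g = 0.01849, g' = -0.5343 → ψ = 0.1459
  ψ = 0.1459: g = 0.00046, g' = -0.5084 → ψ = 0.1468
Converged at ψ = 0.1468.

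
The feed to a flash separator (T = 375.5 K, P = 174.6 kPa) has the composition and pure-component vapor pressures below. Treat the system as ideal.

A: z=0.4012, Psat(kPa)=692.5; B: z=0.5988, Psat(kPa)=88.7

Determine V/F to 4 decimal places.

Raoult's law: Kᵢ = Pᵢˢᵃᵗ/P = Pᵢˢᵃᵗ/174.6.
  K_A = 692.5/174.6 = 3.966208, K_B = 88.7/174.6 = 0.508018
Material balance + equilibrium reduce to Σ zᵢ(Kᵢ−1)/(1+V/F(Kᵢ−1)) = 0.
g(0) = ΣzᵢKᵢ − 1 = 0.8954 and g(1) = 1 − Σzᵢ/Kᵢ = -0.2799, so a root lies in (0, 1).
Binary case is linear: z₁(K₁−1)(1+V/F(K₂−1)) + z₂(K₂−1)(1+V/F(K₁−1)) = 0
⇒ V/F = [z₁(K₁−1)+z₂(K₂−1)] / [−(K₁−1)(K₂−1)] = 0.89544/1.45932 = 0.6136

V/F = 0.6136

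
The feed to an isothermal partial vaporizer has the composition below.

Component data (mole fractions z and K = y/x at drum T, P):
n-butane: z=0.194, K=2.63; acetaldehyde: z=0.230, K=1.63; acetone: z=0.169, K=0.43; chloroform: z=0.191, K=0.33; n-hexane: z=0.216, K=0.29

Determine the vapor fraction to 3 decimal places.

Newton iteration, ψ⁰ = 0.33:
  ψ = 0.330: g = -0.1577, g' = -0.691 → ψ = 0.102
  ψ = 0.102: g = 0.0025, g' = -0.747 → ψ = 0.105
Converged at ψ = 0.105.

ψ = 0.105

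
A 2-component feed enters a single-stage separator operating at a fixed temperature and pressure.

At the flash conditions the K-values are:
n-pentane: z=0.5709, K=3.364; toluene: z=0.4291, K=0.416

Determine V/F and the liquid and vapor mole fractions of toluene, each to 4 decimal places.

Rachford–Rice: g(V/F) = Σ zᵢ(Kᵢ−1)/(1+V/F(Kᵢ−1)) = 0.
g(0) = ΣzᵢKᵢ − 1 = 1.0990 and g(1) = 1 − Σzᵢ/Kᵢ = -0.2012, so a root lies in (0, 1).
Newton iteration, V/F⁰ = 0.5:
  V/F = 0.5000: g = 0.26457, g' = -0.9621 → V/F = 0.7750
  V/F = 0.7750: g = 0.01875, g' = -0.8862 → V/F = 0.7962
  V/F = 0.7962: g = -0.00009, g' = -0.8953 → V/F = 0.7961
Converged at V/F = 0.7961.
Compositions from xᵢ = zᵢ/(1+V/F(Kᵢ−1)), yᵢ = Kᵢxᵢ:
  n-pentane: x = 0.1981, y = 0.6664
  toluene: x = 0.8019, y = 0.3336

V/F = 0.7961, x_toluene = 0.8019, y_toluene = 0.3336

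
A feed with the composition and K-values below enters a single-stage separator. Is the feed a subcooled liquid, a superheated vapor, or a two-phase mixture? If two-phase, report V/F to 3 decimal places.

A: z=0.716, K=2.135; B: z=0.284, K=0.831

ΣzᵢKᵢ = 1.765; Σzᵢ/Kᵢ = 0.677.
Since Σzᵢ/Kᵢ < 1 the mixture is above its dew point — single vapor phase.

superheated vapor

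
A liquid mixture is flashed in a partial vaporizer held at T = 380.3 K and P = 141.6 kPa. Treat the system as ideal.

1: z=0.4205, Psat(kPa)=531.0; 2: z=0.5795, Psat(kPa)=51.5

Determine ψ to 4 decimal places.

Raoult's law: Kᵢ = Pᵢˢᵃᵗ/P = Pᵢˢᵃᵗ/141.6.
  K_1 = 531.0/141.6 = 3.750000, K_2 = 51.5/141.6 = 0.363701
Material balance + equilibrium reduce to Σ zᵢ(Kᵢ−1)/(1+ψ(Kᵢ−1)) = 0.
Feasibility: ΣzᵢKᵢ = 1.7876, Σzᵢ/Kᵢ = 1.7055 — both > 1, two phases present.
Iterate (Newton) starting at ψ = 0.69:
  ψ = 0.6900: g = -0.25824, g' = -1.1244 → ψ = 0.4603
  ψ = 0.4603: g = -0.01114, g' = -1.0886 → ψ = 0.4501
Converged at ψ = 0.4501.

ψ = 0.4501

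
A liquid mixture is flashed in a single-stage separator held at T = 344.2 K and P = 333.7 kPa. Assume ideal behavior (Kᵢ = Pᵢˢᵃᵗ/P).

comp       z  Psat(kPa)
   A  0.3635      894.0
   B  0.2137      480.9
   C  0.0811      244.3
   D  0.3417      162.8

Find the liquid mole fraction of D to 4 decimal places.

Raoult's law: Kᵢ = Pᵢˢᵃᵗ/P = Pᵢˢᵃᵗ/333.7.
  K_A = 894.0/333.7 = 2.679053, K_B = 480.9/333.7 = 1.441115, K_C = 244.3/333.7 = 0.732095, K_D = 162.8/333.7 = 0.487863
Rachford–Rice: g(V/F) = Σ zᵢ(Kᵢ−1)/(1+V/F(Kᵢ−1)) = 0.
g(0) = ΣzᵢKᵢ − 1 = 0.5079 and g(1) = 1 − Σzᵢ/Kᵢ = -0.0951, so a root lies in (0, 1).
Newton–Raphson from V/F = 0.5:
  V/F = 0.5000: g = 0.14870, g' = -0.5005 → V/F = 0.7971
  V/F = 0.7971: g = 0.00740, g' = -0.4755 → V/F = 0.8127
  V/F = 0.8127: g = -0.00002, g' = -0.4783 → V/F = 0.8126
Converged at V/F = 0.8126.
Compositions from xᵢ = zᵢ/(1+V/F(Kᵢ−1)), yᵢ = Kᵢxᵢ:
  A: x = 0.1537, y = 0.4119
  B: x = 0.1573, y = 0.2267
  C: x = 0.1037, y = 0.0759
  D: x = 0.5853, y = 0.2855

x_D = 0.5853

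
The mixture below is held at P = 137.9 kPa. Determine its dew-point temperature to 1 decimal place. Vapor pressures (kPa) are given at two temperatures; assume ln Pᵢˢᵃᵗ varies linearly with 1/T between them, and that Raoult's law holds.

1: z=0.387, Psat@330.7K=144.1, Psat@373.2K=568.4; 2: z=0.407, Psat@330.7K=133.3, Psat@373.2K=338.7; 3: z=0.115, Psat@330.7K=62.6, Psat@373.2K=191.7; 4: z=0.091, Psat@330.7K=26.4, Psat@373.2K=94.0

Dew-point temperature: Σzᵢ·P/Pᵢˢᵃᵗ(T) = 1. Interpolate ln Pᵢˢᵃᵗ = aᵢ + bᵢ/T.
  T = 330.7 K: ΣzᵢP/Pᵢˢᵃᵗ = 1.5201
  T = 373.2 K: ΣzᵢP/Pᵢˢᵃᵗ = 0.4758
  T = 351.9 K: ΣzᵢP/Pᵢˢᵃᵗ = 0.8192
  T = 341.3 K: ΣzᵢP/Pᵢˢᵃᵗ = 1.1041
  T = 346.6 K: ΣzᵢP/Pᵢˢᵃᵗ = 0.9487
  T = 344.0 K: ΣzᵢP/Pᵢˢᵃᵗ = 1.0213
  T = 345.3 K: ΣzᵢP/Pᵢˢᵃᵗ = 0.9842
Interpolating between 344.0 K and 345.3 K gives T ≈ 344.7 K.

T = 344.7 K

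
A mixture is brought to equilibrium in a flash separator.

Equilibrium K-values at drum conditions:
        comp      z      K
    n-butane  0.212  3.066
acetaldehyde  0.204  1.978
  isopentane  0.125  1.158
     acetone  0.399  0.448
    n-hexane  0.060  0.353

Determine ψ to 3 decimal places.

ψ = 0.510

Let ψ = V/F and solve Σ zᵢ(Kᵢ−1)/(1+ψ(Kᵢ−1)) = 0.
Check two-phase: ΣzᵢKᵢ = 1.398 > 1 and Σzᵢ/Kᵢ = 1.341 > 1, so g(0) = 0.398 > 0 and g(1) = -0.341 < 0.
Newton–Raphson from ψ = 0.5:
  ψ = 0.500: g = 0.0061, g' = -0.596 → ψ = 0.510
Converged at ψ = 0.510.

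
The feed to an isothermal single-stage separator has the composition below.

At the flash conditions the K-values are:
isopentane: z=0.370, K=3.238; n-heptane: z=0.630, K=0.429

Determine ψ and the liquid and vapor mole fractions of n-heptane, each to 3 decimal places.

Material balance + equilibrium reduce to Σ zᵢ(Kᵢ−1)/(1+ψ(Kᵢ−1)) = 0.
Check two-phase: ΣzᵢKᵢ = 1.468 > 1 and Σzᵢ/Kᵢ = 1.583 > 1, so g(0) = 0.468 > 0 and g(1) = -0.583 < 0.
Newton iteration, ψ⁰ = 0.5:
  ψ = 0.500: g = -0.1127, g' = -0.815 → ψ = 0.362
  ψ = 0.362: g = 0.0042, g' = -0.892 → ψ = 0.366
Converged at ψ = 0.366.
Compositions from xᵢ = zᵢ/(1+ψ(Kᵢ−1)), yᵢ = Kᵢxᵢ:
  isopentane: x = 0.203, y = 0.658
  n-heptane: x = 0.797, y = 0.342

ψ = 0.366, x_n-heptane = 0.797, y_n-heptane = 0.342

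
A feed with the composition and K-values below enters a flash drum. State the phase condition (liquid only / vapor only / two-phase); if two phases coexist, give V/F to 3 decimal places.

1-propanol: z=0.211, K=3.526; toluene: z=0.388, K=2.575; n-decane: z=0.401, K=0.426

two-phase, V/F = 0.827

ΣzᵢKᵢ = 1.914; Σzᵢ/Kᵢ = 1.152.
Both exceed 1, so a two-phase solution exists.
Iterate (Newton) starting at ψ = 0.5:
  ψ = 0.500: g = 0.2546, g' = -0.824 → ψ = 0.809
  ψ = 0.809: g = 0.0142, g' = -0.792 → ψ = 0.827
Converged at ψ = 0.827.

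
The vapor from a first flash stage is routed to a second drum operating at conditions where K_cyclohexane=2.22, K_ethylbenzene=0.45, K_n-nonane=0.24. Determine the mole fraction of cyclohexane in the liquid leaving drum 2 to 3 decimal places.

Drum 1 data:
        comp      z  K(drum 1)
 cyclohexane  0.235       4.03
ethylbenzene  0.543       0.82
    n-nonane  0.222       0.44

x_cyclohexane (drum 2) = 0.328

Drum 1:
Iterate (Newton) starting at ψ₁ = 0.55:
  ψ₁ = 0.550: g = -0.0211, g' = -0.470 → ψ₁ = 0.505
  ψ₁ = 0.505: g = 0.0005, g' = -0.494 → ψ₁ = 0.506
Converged at ψ₁ = 0.506.
Drum-1 compositions:
  cyclohexane: x = 0.093, y = 0.374
  ethylbenzene: x = 0.597, y = 0.490
  n-nonane: x = 0.310, y = 0.136
Drum-2 feed = drum-1 vapor: z₂ = (0.3738, 0.4899, 0.1363).
Drum 2:
Material balance + equilibrium reduce to Σ zᵢ(Kᵢ−1)/(1+ψ₂(Kᵢ−1)) = 0.
Feasibility: ΣzᵢKᵢ = 1.083, Σzᵢ/Kᵢ = 1.825 — both > 1, two phases present.
Newton iteration, ψ₂⁰ = 0.41:
  ψ₂ = 0.410: g = -0.1944, g' = -0.660 → ψ₂ = 0.116
  ψ₂ = 0.116: g = -0.0017, g' = -0.691 → ψ₂ = 0.113
Converged at ψ₂ = 0.113.
  cyclohexane: x = 0.328, y = 0.729
  ethylbenzene: x = 0.522, y = 0.235
  n-nonane: x = 0.149, y = 0.036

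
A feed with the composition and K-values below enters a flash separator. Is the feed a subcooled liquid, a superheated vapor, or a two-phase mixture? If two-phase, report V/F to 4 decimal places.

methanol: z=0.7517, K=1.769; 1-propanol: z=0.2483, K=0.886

superheated vapor

ΣzᵢKᵢ = 1.5498; Σzᵢ/Kᵢ = 0.7052.
Since Σzᵢ/Kᵢ < 1 the mixture is above its dew point — single vapor phase.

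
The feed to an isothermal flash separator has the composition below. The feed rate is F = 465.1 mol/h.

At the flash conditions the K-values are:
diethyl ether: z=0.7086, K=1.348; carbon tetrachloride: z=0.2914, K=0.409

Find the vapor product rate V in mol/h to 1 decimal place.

Let ψ = V/F and solve Σ zᵢ(Kᵢ−1)/(1+ψ(Kᵢ−1)) = 0.
Feasibility: ΣzᵢKᵢ = 1.0744, Σzᵢ/Kᵢ = 1.2381 — both > 1, two phases present.
Binary case is linear: z₁(K₁−1)(1+ψ(K₂−1)) + z₂(K₂−1)(1+ψ(K₁−1)) = 0
⇒ ψ = [z₁(K₁−1)+z₂(K₂−1)] / [−(K₁−1)(K₂−1)] = 0.07438/0.20567 = 0.3616
Then V = ψ·F = 0.3616·465.1 = 168.2 mol/h and L = F − V = 296.9 mol/h.

V = 168.2 mol/h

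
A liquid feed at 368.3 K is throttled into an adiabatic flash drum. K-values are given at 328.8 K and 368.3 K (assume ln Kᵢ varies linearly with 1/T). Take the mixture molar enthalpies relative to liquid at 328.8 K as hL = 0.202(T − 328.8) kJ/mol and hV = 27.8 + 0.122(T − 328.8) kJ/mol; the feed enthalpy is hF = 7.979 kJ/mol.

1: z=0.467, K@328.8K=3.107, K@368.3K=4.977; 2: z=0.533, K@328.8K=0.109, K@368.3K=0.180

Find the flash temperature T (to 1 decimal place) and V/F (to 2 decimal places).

Adiabatic flash: solve Rachford–Rice at each trial T, then check hF = ψ·hV(T) + (1−ψ)·hL(T).
  T = 328.8 K: K = (3.107, 0.109), RR gives ψ = 0.271, H_out = 7.538 kJ/mol
  T = 368.3 K: K = (4.977, 0.180), RR gives ψ = 0.435, H_out = 18.710 kJ/mol
  T = 348.6 K: K = (3.988, 0.142), RR gives ψ = 0.366, H_out = 13.594 kJ/mol
  T = 338.7 K: K = (3.533, 0.125), RR gives ψ = 0.323, H_out = 10.730 kJ/mol
  T = 333.8 K: K = (3.318, 0.117), RR gives ψ = 0.299, H_out = 9.200 kJ/mol
  T = 331.3 K: K = (3.212, 0.113), RR gives ψ = 0.285, H_out = 8.384 kJ/mol
  T = 330.1 K: K = (3.161, 0.111), RR gives ψ = 0.279, H_out = 7.982 kJ/mol
Linear interpolation between T = 328.8 (H_out = 7.538) and T = 330.1 (H_out = 7.982) on hF = 7.979 gives T ≈ 330.1 K, at which ψ = 0.28.

T = 330.1 K, V/F = 0.28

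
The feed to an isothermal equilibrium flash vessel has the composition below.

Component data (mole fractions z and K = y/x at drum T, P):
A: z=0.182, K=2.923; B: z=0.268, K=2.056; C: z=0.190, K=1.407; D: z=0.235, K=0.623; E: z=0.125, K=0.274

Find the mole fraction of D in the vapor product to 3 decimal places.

Newton–Raphson from V/F = 0.52:
  V/F = 0.520: g = 0.1655, g' = -0.536 → V/F = 0.829
  V/F = 0.829: g = -0.0131, g' = -0.689 → V/F = 0.810
Converged at V/F = 0.810.
Compositions from xᵢ = zᵢ/(1+V/F(Kᵢ−1)), yᵢ = Kᵢxᵢ:
  A: x = 0.071, y = 0.208
  B: x = 0.144, y = 0.297
  C: x = 0.143, y = 0.201
  D: x = 0.338, y = 0.211
  E: x = 0.303, y = 0.083

y_D = 0.211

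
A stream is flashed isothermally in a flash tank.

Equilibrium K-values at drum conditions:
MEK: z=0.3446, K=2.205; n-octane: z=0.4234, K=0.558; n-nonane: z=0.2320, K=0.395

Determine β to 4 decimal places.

β = 0.1444

Newton iteration, β⁰ = 0.55:
  β = 0.5500: g = -0.20787, g' = -0.5161 → β = 0.1472
  β = 0.1472: g = -0.00158, g' = -0.5579 → β = 0.1444
Converged at β = 0.1444.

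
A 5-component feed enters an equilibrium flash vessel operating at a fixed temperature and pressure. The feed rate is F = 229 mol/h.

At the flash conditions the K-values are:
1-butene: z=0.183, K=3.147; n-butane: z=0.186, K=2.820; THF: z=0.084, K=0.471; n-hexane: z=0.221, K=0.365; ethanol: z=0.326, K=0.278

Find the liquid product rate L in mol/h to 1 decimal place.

L = 175.4 mol/h

Material balance + equilibrium reduce to Σ zᵢ(Kᵢ−1)/(1+ψ(Kᵢ−1)) = 0.
Check two-phase: ΣzᵢKᵢ = 1.311 > 1 and Σzᵢ/Kᵢ = 2.081 > 1, so g(0) = 0.311 > 0 and g(1) = -1.081 < 0.
Newton–Raphson from ψ = 0.5:
  ψ = 0.500: g = -0.2677, g' = -1.016 → ψ = 0.237
  ψ = 0.237: g = -0.0026, g' = -1.073 → ψ = 0.234
Converged at ψ = 0.234.
Then V = ψ·F = 0.2342·229 = 53.6 mol/h and L = F − V = 175.4 mol/h.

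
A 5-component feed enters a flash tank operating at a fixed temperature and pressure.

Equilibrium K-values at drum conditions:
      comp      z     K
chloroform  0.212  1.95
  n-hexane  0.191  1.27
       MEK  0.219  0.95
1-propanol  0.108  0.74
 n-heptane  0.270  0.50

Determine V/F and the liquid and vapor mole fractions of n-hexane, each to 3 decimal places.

Material balance + equilibrium reduce to Σ zᵢ(Kᵢ−1)/(1+V/F(Kᵢ−1)) = 0.
Feasibility: ΣzᵢKᵢ = 1.079, Σzᵢ/Kᵢ = 1.176 — both > 1, two phases present.
Newton iteration, V/F⁰ = 0.48:
  V/F = 0.480: g = -0.0370, g' = -0.228 → V/F = 0.318
Converged at V/F = 0.318.
Compositions from xᵢ = zᵢ/(1+V/F(Kᵢ−1)), yᵢ = Kᵢxᵢ:
  chloroform: x = 0.163, y = 0.318
  n-hexane: x = 0.176, y = 0.223
  MEK: x = 0.223, y = 0.211
  1-propanol: x = 0.118, y = 0.087
  n-heptane: x = 0.321, y = 0.160

V/F = 0.318, x_n-hexane = 0.176, y_n-hexane = 0.223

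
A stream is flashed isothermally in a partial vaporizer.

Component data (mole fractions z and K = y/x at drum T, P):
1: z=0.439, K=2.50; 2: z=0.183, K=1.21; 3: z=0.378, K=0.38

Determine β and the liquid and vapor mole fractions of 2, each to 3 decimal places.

Newton–Raphson from β = 0.45:
  β = 0.450: g = 0.1032, g' = -0.638 → β = 0.612
Converged at β = 0.612.
Compositions from xᵢ = zᵢ/(1+β(Kᵢ−1)), yᵢ = Kᵢxᵢ:
  1: x = 0.229, y = 0.572
  2: x = 0.162, y = 0.196
  3: x = 0.609, y = 0.231

β = 0.612, x_2 = 0.162, y_2 = 0.196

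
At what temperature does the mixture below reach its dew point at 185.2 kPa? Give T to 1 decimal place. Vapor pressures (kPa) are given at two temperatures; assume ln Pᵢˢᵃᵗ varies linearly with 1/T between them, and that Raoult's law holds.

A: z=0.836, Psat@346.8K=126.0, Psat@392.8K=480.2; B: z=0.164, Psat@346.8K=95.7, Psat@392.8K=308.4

Dew-point temperature: Σzᵢ·P/Pᵢˢᵃᵗ(T) = 1. Interpolate ln Pᵢˢᵃᵗ = aᵢ + bᵢ/T.
  T = 346.8 K: ΣzᵢP/Pᵢˢᵃᵗ = 1.5462
  T = 392.8 K: ΣzᵢP/Pᵢˢᵃᵗ = 0.4209
  T = 369.8 K: ΣzᵢP/Pᵢˢᵃᵗ = 0.7743
  T = 358.3 K: ΣzᵢP/Pᵢˢᵃᵗ = 1.0819
  T = 364.1 K: ΣzᵢP/Pᵢˢᵃᵗ = 0.9115
  T = 361.2 K: ΣzᵢP/Pᵢˢᵃᵗ = 0.9923
  T = 359.8 K: ΣzᵢP/Pᵢˢᵃᵗ = 1.0344
Interpolating between 359.8 K and 361.2 K gives T ≈ 360.9 K.

T = 360.9 K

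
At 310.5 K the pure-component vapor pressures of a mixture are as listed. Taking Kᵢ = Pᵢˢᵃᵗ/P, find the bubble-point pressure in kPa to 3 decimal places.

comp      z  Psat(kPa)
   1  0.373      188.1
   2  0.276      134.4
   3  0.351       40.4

At the bubble point ψ → 0, so ΣzᵢKᵢ = 1 with Kᵢ = Pᵢˢᵃᵗ/P ⇒ P = ΣzᵢPᵢˢᵃᵗ.
P = 0.373·188.1 + 0.276·134.4 + 0.351·40.4 = 121.436 kPa

Pbub = 121.436 kPa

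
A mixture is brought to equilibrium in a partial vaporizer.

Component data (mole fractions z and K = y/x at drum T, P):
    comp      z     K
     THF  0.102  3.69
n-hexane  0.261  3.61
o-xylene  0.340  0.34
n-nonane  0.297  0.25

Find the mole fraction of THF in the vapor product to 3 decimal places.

Rachford–Rice: g(ψ) = Σ zᵢ(Kᵢ−1)/(1+ψ(Kᵢ−1)) = 0.
g(0) = ΣzᵢKᵢ − 1 = 0.508 and g(1) = 1 − Σzᵢ/Kᵢ = -1.288, so a root lies in (0, 1).
Iterate (Newton) starting at ψ = 0.5:
  ψ = 0.500: g = -0.2788, g' = -1.226 → ψ = 0.273
  ψ = 0.273: g = 0.0026, g' = -1.337 → ψ = 0.275
Converged at ψ = 0.275.
Compositions from xᵢ = zᵢ/(1+ψ(Kᵢ−1)), yᵢ = Kᵢxᵢ:
  THF: x = 0.059, y = 0.216
  n-hexane: x = 0.152, y = 0.549
  o-xylene: x = 0.415, y = 0.141
  n-nonane: x = 0.374, y = 0.094

y_THF = 0.216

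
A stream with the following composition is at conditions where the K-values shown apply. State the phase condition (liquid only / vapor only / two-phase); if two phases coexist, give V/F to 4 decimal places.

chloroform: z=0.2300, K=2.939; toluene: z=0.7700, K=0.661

two-phase, V/F = 0.2814

ΣzᵢKᵢ = 1.1849; Σzᵢ/Kᵢ = 1.2432.
Both exceed 1, so a two-phase solution exists.
Let ψ = V/F and solve Σ zᵢ(Kᵢ−1)/(1+ψ(Kᵢ−1)) = 0.
Binary case is linear: z₁(K₁−1)(1+ψ(K₂−1)) + z₂(K₂−1)(1+ψ(K₁−1)) = 0
⇒ ψ = [z₁(K₁−1)+z₂(K₂−1)] / [−(K₁−1)(K₂−1)] = 0.18494/0.65732 = 0.2814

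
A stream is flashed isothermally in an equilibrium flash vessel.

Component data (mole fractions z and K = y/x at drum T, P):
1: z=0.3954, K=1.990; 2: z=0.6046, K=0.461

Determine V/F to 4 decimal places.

Material balance + equilibrium reduce to Σ zᵢ(Kᵢ−1)/(1+V/F(Kᵢ−1)) = 0.
Feasibility: ΣzᵢKᵢ = 1.0656, Σzᵢ/Kᵢ = 1.5102 — both > 1, two phases present.
Binary case is linear: z₁(K₁−1)(1+V/F(K₂−1)) + z₂(K₂−1)(1+V/F(K₁−1)) = 0
⇒ V/F = [z₁(K₁−1)+z₂(K₂−1)] / [−(K₁−1)(K₂−1)] = 0.06557/0.53361 = 0.1229

V/F = 0.1229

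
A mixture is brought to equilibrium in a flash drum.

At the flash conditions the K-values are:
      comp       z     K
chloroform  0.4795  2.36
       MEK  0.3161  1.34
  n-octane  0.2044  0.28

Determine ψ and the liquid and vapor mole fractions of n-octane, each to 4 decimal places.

Rachford–Rice: g(ψ) = Σ zᵢ(Kᵢ−1)/(1+ψ(Kᵢ−1)) = 0.
g(0) = ΣzᵢKᵢ − 1 = 0.6124 and g(1) = 1 − Σzᵢ/Kᵢ = -0.1691, so a root lies in (0, 1).
Newton–Raphson from ψ = 0.67:
  ψ = 0.6700: g = 0.14442, g' = -0.6626 → ψ = 0.8880
  ψ = 0.8880: g = -0.03011, g' = -1.0181 → ψ = 0.8584
  ψ = 0.8584: g = -0.00124, g' = -0.9370 → ψ = 0.8571
Converged at ψ = 0.8571.
Compositions from xᵢ = zᵢ/(1+ψ(Kᵢ−1)), yᵢ = Kᵢxᵢ:
  chloroform: x = 0.2214, y = 0.5225
  MEK: x = 0.2448, y = 0.3280
  n-octane: x = 0.5338, y = 0.1495

ψ = 0.8571, x_n-octane = 0.5338, y_n-octane = 0.1495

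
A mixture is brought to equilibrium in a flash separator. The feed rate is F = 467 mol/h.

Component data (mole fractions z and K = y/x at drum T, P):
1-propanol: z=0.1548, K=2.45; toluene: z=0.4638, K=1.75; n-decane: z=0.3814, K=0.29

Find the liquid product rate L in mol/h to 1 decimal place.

Iterate (Newton) starting at V/F = 0.49:
  V/F = 0.4900: g = -0.02967, g' = -0.7029 → V/F = 0.4478
  V/F = 0.4478: g = -0.00052, g' = -0.6791 → V/F = 0.4470
Converged at V/F = 0.4470.
Then V = V/F·F = 0.4470·467 = 208.8 mol/h and L = F − V = 258.2 mol/h.

L = 258.2 mol/h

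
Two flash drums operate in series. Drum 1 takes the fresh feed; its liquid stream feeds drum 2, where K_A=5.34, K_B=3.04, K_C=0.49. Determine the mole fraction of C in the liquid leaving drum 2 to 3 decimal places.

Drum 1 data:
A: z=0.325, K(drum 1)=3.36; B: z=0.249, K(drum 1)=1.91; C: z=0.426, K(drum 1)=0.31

x_C (drum 2) = 0.850

Drum 1:
Iterate (Newton) starting at ψ₁ = 0.5:
  ψ₁ = 0.500: g = 0.0588, g' = -0.951 → ψ₁ = 0.562
  ψ₁ = 0.562: g = -0.0003, g' = -0.966 → ψ₁ = 0.561
Converged at ψ₁ = 0.561.
Drum-1 compositions:
  A: x = 0.140, y = 0.470
  B: x = 0.165, y = 0.315
  C: x = 0.695, y = 0.216
Drum-2 feed = drum-1 liquid: z₂ = (0.1398, 0.1648, 0.6954).
Drum 2:
Rachford–Rice: g(ψ₂) = Σ zᵢ(Kᵢ−1)/(1+ψ₂(Kᵢ−1)) = 0.
Feasibility: ΣzᵢKᵢ = 1.588, Σzᵢ/Kᵢ = 1.500 — both > 1, two phases present.
Iterate (Newton) starting at ψ₂ = 0.35:
  ψ₂ = 0.350: g = 0.0052, g' = -0.916 → ψ₂ = 0.356
Converged at ψ₂ = 0.356.
  A: x = 0.055, y = 0.293
  B: x = 0.095, y = 0.290
  C: x = 0.850, y = 0.416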